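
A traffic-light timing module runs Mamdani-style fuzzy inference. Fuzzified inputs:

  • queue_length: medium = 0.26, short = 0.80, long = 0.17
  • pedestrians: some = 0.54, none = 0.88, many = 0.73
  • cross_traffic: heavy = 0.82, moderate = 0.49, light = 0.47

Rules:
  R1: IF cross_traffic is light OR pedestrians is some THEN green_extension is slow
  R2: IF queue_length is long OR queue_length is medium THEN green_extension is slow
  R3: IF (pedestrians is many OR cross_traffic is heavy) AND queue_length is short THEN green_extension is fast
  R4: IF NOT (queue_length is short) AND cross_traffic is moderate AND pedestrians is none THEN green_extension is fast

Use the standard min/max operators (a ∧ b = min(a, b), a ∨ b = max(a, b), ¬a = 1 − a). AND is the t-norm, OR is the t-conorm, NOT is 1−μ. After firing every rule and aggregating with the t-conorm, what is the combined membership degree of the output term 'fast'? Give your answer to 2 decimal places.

R1: light=0.47, some=0.54; OR[max(a, b)] → w = 0.54
R2: long=0.17, medium=0.26; OR[max(a, b)] → w = 0.26
R3: (many=0.73 OR heavy=0.82) = 0.82; AND[min(a, b)] with short=0.80 → w = 0.80
R4: ¬short=1−0.80=0.20, moderate=0.49, none=0.88; AND[min(a, b)] → w = 0.20
Rules with consequent 'fast': {R3, R4} → strengths 0.80, 0.20
Aggregate via t-conorm [max(a, b)]: 0.80

0.80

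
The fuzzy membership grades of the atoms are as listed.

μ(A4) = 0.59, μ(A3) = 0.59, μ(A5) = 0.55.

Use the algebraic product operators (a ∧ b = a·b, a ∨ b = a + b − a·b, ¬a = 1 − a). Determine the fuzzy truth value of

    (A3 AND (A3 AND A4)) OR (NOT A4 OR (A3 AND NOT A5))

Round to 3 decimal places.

A3 AND A4 = a·b on (0.5900, 0.5900) = 0.3481
A3 AND (A3 AND A4) = a·b on (0.5900, 0.3481) = 0.2054
NOT A4 = 1 − 0.5900 = 0.4100
NOT A5 = 1 − 0.5500 = 0.4500
A3 AND NOT A5 = a·b on (0.5900, 0.4500) = 0.2655
NOT A4 OR (A3 AND NOT A5) = a + b − a·b on (0.4100, 0.2655) = 0.5666
(A3 AND (A3 AND A4)) OR (NOT A4 OR (A3 AND NOT A5)) = a + b − a·b on (0.2054, 0.5666) = 0.6556

0.656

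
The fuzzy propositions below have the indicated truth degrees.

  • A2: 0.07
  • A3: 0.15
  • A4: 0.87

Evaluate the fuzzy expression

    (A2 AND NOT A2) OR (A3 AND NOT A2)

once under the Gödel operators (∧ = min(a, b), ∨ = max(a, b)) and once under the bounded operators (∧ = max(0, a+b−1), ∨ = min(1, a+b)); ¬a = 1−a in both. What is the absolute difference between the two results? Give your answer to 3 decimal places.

0.070

Under Gödel:
  NOT A2 = 1 − 0.07 = 0.93
  A2 AND NOT A2 = min(a, b) on (0.07, 0.93) = 0.07
  NOT A2 = 1 − 0.07 = 0.93
  A3 AND NOT A2 = min(a, b) on (0.15, 0.93) = 0.15
  (A2 AND NOT A2) OR (A3 AND NOT A2) = max(a, b) on (0.07, 0.15) = 0.15
  → value = 0.1500
Under bounded:
  NOT A2 = 1 − 0.07 = 0.93
  A2 AND NOT A2 = max(0, a+b−1) on (0.07, 0.93) = 0.00
  NOT A2 = 1 − 0.07 = 0.93
  A3 AND NOT A2 = max(0, a+b−1) on (0.15, 0.93) = 0.08
  (A2 AND NOT A2) OR (A3 AND NOT A2) = min(1, a+b) on (0.00, 0.08) = 0.08
  → value = 0.0800
|0.1500 − 0.0800| = 0.070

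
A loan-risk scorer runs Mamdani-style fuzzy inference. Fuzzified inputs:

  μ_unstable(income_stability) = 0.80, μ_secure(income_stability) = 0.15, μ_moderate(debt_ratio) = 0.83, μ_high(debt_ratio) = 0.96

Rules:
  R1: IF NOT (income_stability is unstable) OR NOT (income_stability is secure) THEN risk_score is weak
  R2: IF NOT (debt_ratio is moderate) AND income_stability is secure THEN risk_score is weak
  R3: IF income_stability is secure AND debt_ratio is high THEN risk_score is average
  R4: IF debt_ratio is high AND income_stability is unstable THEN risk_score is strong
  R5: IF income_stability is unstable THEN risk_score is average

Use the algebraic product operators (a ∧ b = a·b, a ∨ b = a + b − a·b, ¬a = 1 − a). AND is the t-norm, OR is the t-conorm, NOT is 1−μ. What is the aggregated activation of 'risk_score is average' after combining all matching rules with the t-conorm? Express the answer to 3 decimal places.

R1: ¬unstable=1−0.80=0.20, ¬secure=1−0.15=0.85; OR[a + b − a·b] → w = 0.8800
R2: ¬moderate=1−0.83=0.17, secure=0.15; AND[a·b] → w = 0.0255
R3: secure=0.15, high=0.96; AND[a·b] → w = 0.1440
R4: high=0.96, unstable=0.80; AND[a·b] → w = 0.7680
R5: unstable=0.80 → w = 0.8000
Rules with consequent 'average': {R3, R5} → strengths 0.1440, 0.8000
Aggregate via t-conorm [a + b − a·b]: 0.8288

0.829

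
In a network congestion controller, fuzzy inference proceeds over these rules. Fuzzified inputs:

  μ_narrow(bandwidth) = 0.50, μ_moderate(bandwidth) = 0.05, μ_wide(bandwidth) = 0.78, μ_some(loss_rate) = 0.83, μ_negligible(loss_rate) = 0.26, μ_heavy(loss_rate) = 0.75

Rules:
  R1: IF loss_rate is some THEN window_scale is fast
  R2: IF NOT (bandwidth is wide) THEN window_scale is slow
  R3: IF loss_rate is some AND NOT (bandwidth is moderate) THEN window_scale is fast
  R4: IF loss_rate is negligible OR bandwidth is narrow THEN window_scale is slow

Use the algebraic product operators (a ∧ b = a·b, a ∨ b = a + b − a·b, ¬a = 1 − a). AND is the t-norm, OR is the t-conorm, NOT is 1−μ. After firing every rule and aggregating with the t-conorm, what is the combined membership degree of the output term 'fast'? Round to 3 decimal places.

0.964

R1: some=0.83 → w = 0.8300
R2: ¬wide=1−0.78=0.22 → w = 0.2200
R3: some=0.83, ¬moderate=1−0.05=0.95; AND[a·b] → w = 0.7885
R4: negligible=0.26, narrow=0.50; OR[a + b − a·b] → w = 0.6300
Rules with consequent 'fast': {R1, R3} → strengths 0.8300, 0.7885
Aggregate via t-conorm [a + b − a·b]: 0.9640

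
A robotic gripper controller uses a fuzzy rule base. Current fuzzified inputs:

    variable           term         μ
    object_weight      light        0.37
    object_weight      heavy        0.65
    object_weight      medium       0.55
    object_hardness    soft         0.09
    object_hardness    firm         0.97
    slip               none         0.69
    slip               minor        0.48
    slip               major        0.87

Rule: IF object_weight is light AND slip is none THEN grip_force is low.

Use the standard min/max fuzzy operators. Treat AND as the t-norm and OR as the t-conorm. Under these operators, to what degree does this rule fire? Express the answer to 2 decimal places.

firing strength: light=0.37, none=0.69; AND[min(a, b)] → w = 0.37

0.37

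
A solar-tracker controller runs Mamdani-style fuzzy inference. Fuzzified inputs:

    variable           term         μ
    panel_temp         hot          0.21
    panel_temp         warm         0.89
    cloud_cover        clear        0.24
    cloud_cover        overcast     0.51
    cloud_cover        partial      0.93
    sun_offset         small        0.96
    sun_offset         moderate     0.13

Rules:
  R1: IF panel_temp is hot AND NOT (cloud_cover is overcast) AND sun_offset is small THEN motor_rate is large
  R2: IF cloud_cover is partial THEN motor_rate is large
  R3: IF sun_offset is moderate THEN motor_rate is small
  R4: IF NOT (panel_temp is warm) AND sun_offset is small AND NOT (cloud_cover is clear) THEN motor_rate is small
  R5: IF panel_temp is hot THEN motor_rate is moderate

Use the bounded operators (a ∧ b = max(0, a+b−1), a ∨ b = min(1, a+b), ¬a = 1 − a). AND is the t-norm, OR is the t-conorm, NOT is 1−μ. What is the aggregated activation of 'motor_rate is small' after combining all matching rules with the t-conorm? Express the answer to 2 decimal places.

0.13

R1: hot=0.21, ¬overcast=1−0.51=0.49, small=0.96; AND[max(0, a+b−1)] → w = 0.00
R2: partial=0.93 → w = 0.93
R3: moderate=0.13 → w = 0.13
R4: ¬warm=1−0.89=0.11, small=0.96, ¬clear=1−0.24=0.76; AND[max(0, a+b−1)] → w = 0.00
R5: hot=0.21 → w = 0.21
Rules with consequent 'small': {R3, R4} → strengths 0.13, 0.00
Aggregate via t-conorm [min(1, a+b)]: 0.13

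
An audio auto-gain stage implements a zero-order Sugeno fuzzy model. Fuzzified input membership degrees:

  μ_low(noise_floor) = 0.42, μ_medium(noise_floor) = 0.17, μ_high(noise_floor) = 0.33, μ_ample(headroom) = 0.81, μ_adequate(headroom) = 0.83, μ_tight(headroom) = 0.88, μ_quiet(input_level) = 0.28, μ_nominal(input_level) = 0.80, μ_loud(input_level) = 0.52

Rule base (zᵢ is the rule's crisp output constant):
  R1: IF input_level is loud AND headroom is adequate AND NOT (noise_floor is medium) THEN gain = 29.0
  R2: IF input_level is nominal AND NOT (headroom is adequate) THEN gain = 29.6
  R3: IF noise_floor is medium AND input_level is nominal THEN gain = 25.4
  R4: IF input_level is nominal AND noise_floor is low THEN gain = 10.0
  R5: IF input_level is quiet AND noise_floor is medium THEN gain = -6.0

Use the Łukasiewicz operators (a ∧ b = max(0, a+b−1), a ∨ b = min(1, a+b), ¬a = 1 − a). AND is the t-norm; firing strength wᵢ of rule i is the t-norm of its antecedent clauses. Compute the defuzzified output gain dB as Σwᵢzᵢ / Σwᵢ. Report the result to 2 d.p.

18.55

R1 (z=29.0): loud=0.52, adequate=0.83, ¬medium=1−0.17=0.83; AND[max(0, a+b−1)] → w = 0.18
R2 (z=29.6): nominal=0.80, ¬adequate=1−0.83=0.17; AND[max(0, a+b−1)] → w = 0.00
R3 (z=25.4): medium=0.17, nominal=0.80; AND[max(0, a+b−1)] → w = 0.00
R4 (z=10.0): nominal=0.80, low=0.42; AND[max(0, a+b−1)] → w = 0.22
R5 (z=-6.0): quiet=0.28, medium=0.17; AND[max(0, a+b−1)] → w = 0.00
Weighted average = (0.18·29.0 + 0.00·29.6 + 0.00·25.4 + 0.22·10.0 + 0.00·-6.0) / (0.18 + 0.00 + 0.00 + 0.22 + 0.00)
  = 7.4200 / 0.4000 = 18.55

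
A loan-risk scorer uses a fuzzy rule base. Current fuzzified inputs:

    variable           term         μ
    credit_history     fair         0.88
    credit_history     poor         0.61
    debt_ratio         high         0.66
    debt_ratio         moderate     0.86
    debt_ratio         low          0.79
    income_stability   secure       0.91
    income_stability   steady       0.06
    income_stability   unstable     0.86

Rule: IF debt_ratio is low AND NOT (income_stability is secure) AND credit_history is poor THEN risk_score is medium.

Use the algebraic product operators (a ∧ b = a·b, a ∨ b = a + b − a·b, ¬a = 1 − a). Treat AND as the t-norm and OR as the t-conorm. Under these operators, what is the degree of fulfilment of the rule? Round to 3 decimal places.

firing strength: low=0.79, ¬secure=1−0.91=0.09, poor=0.61; AND[a·b] → w = 0.0434

0.043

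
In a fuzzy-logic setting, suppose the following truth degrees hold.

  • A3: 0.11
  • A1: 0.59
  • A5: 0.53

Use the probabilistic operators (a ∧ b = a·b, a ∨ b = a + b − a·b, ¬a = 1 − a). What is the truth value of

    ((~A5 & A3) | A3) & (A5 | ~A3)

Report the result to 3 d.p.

0.148

~A5 = 1 − 0.5300 = 0.4700
~A5 & A3 = a·b on (0.4700, 0.1100) = 0.0517
(~A5 & A3) | A3 = a + b − a·b on (0.0517, 0.1100) = 0.1560
~A3 = 1 − 0.1100 = 0.8900
A5 | ~A3 = a + b − a·b on (0.5300, 0.8900) = 0.9483
((~A5 & A3) | A3) & (A5 | ~A3) = a·b on (0.1560, 0.9483) = 0.1479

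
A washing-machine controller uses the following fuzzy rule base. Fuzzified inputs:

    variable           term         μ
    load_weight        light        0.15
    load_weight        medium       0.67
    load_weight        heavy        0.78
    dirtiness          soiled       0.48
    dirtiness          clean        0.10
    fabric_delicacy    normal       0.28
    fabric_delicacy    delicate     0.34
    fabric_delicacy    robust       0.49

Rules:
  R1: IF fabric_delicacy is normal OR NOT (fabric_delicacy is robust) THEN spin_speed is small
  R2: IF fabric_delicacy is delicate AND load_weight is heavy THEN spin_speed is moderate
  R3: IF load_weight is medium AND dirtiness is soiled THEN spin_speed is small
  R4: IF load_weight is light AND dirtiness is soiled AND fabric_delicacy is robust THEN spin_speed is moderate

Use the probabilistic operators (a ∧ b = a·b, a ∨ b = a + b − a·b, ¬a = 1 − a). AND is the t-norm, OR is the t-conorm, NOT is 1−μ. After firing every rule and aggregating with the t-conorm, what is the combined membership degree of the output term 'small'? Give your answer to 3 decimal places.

0.761

R1: normal=0.28, ¬robust=1−0.49=0.51; OR[a + b − a·b] → w = 0.6472
R2: delicate=0.34, heavy=0.78; AND[a·b] → w = 0.2652
R3: medium=0.67, soiled=0.48; AND[a·b] → w = 0.3216
R4: light=0.15, soiled=0.48, robust=0.49; AND[a·b] → w = 0.0353
Rules with consequent 'small': {R1, R3} → strengths 0.6472, 0.3216
Aggregate via t-conorm [a + b − a·b]: 0.7607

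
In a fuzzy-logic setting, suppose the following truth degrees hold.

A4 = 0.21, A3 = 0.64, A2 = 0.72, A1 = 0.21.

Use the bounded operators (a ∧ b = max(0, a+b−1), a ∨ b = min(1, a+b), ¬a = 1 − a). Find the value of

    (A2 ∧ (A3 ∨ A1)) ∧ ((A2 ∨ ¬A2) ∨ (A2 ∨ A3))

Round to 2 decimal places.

A3 ∨ A1 = min(1, a+b) on (0.64, 0.21) = 0.85
A2 ∧ (A3 ∨ A1) = max(0, a+b−1) on (0.72, 0.85) = 0.57
¬A2 = 1 − 0.72 = 0.28
A2 ∨ ¬A2 = min(1, a+b) on (0.72, 0.28) = 1.00
A2 ∨ A3 = min(1, a+b) on (0.72, 0.64) = 1.00
(A2 ∨ ¬A2) ∨ (A2 ∨ A3) = min(1, a+b) on (1.00, 1.00) = 1.00
(A2 ∧ (A3 ∨ A1)) ∧ ((A2 ∨ ¬A2) ∨ (A2 ∨ A3)) = max(0, a+b−1) on (0.57, 1.00) = 0.57

0.57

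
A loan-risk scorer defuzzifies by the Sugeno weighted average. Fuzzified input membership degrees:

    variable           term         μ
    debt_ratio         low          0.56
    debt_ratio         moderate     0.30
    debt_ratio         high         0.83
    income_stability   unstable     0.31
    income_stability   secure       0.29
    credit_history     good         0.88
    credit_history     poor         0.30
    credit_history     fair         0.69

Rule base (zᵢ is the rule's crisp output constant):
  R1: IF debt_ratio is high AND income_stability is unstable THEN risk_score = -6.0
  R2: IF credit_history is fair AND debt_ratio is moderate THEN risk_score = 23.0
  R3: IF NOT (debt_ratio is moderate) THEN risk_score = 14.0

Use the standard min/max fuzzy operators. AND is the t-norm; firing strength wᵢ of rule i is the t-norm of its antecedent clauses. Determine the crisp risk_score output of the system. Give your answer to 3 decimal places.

R1 (z=-6.0): high=0.83, unstable=0.31; AND[min(a, b)] → w = 0.31
R2 (z=23.0): fair=0.69, moderate=0.30; AND[min(a, b)] → w = 0.30
R3 (z=14.0): ¬moderate=1−0.30=0.70 → w = 0.70
Weighted average = (0.31·-6.0 + 0.30·23.0 + 0.70·14.0) / (0.31 + 0.30 + 0.70)
  = 14.8400 / 1.3100 = 11.328

11.328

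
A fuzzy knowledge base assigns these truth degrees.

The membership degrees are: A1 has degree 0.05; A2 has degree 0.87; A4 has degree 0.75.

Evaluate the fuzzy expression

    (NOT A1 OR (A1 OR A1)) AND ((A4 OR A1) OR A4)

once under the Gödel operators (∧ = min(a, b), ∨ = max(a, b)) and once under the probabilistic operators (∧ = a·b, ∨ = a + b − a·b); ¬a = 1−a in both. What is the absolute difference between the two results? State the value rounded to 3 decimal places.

0.148

Under Gödel:
  NOT A1 = 1 − 0.05 = 0.95
  A1 OR A1 = max(a, b) on (0.05, 0.05) = 0.05
  NOT A1 OR (A1 OR A1) = max(a, b) on (0.95, 0.05) = 0.95
  A4 OR A1 = max(a, b) on (0.75, 0.05) = 0.75
  (A4 OR A1) OR A4 = max(a, b) on (0.75, 0.75) = 0.75
  (NOT A1 OR (A1 OR A1)) AND ((A4 OR A1) OR A4) = min(a, b) on (0.95, 0.75) = 0.75
  → value = 0.7500
Under probabilistic:
  NOT A1 = 1 − 0.0500 = 0.9500
  A1 OR A1 = a + b − a·b on (0.0500, 0.0500) = 0.0975
  NOT A1 OR (A1 OR A1) = a + b − a·b on (0.9500, 0.0975) = 0.9549
  A4 OR A1 = a + b − a·b on (0.7500, 0.0500) = 0.7625
  (A4 OR A1) OR A4 = a + b − a·b on (0.7625, 0.7500) = 0.9406
  (NOT A1 OR (A1 OR A1)) AND ((A4 OR A1) OR A4) = a·b on (0.9549, 0.9406) = 0.8982
  → value = 0.8982
|0.7500 − 0.8982| = 0.148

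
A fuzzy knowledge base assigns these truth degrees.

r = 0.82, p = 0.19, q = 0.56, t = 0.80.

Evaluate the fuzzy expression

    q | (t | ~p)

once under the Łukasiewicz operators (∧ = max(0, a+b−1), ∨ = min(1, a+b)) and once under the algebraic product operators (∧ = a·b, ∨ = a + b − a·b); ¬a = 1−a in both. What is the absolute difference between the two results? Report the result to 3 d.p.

0.017

Under Łukasiewicz:
  ~p = 1 − 0.19 = 0.81
  t | ~p = min(1, a+b) on (0.80, 0.81) = 1.00
  q | (t | ~p) = min(1, a+b) on (0.56, 1.00) = 1.00
  → value = 1.0000
Under algebraic product:
  ~p = 1 − 0.1900 = 0.8100
  t | ~p = a + b − a·b on (0.8000, 0.8100) = 0.9620
  q | (t | ~p) = a + b − a·b on (0.5600, 0.9620) = 0.9833
  → value = 0.9833
|1.0000 − 0.9833| = 0.017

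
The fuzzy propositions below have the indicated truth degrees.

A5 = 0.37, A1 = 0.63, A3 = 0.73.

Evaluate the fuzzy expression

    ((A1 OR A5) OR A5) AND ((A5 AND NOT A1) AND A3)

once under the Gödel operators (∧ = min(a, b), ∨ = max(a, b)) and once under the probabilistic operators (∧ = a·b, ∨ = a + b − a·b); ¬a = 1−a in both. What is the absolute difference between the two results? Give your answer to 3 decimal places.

Under Gödel:
  A1 OR A5 = max(a, b) on (0.63, 0.37) = 0.63
  (A1 OR A5) OR A5 = max(a, b) on (0.63, 0.37) = 0.63
  NOT A1 = 1 − 0.63 = 0.37
  A5 AND NOT A1 = min(a, b) on (0.37, 0.37) = 0.37
  (A5 AND NOT A1) AND A3 = min(a, b) on (0.37, 0.73) = 0.37
  ((A1 OR A5) OR A5) AND ((A5 AND NOT A1) AND A3) = min(a, b) on (0.63, 0.37) = 0.37
  → value = 0.3700
Under probabilistic:
  A1 OR A5 = a + b − a·b on (0.6300, 0.3700) = 0.7669
  (A1 OR A5) OR A5 = a + b − a·b on (0.7669, 0.3700) = 0.8531
  NOT A1 = 1 − 0.6300 = 0.3700
  A5 AND NOT A1 = a·b on (0.3700, 0.3700) = 0.1369
  (A5 AND NOT A1) AND A3 = a·b on (0.1369, 0.7300) = 0.0999
  ((A1 OR A5) OR A5) AND ((A5 AND NOT A1) AND A3) = a·b on (0.8531, 0.0999) = 0.0853
  → value = 0.0853
|0.3700 − 0.0853| = 0.285

0.285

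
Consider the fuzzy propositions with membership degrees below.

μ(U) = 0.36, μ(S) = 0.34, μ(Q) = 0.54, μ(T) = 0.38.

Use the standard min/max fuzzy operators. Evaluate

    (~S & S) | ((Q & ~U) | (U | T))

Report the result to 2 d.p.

~S = 1 − 0.34 = 0.66
~S & S = min(a, b) on (0.66, 0.34) = 0.34
~U = 1 − 0.36 = 0.64
Q & ~U = min(a, b) on (0.54, 0.64) = 0.54
U | T = max(a, b) on (0.36, 0.38) = 0.38
(Q & ~U) | (U | T) = max(a, b) on (0.54, 0.38) = 0.54
(~S & S) | ((Q & ~U) | (U | T)) = max(a, b) on (0.34, 0.54) = 0.54

0.54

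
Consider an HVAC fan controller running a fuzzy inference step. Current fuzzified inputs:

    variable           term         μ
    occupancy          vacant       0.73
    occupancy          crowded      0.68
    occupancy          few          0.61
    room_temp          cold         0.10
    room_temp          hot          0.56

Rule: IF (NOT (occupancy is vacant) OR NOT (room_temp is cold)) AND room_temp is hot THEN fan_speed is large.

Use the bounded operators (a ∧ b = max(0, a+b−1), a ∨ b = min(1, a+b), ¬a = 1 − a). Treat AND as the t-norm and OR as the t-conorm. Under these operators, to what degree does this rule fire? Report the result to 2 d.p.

0.56

firing strength: (¬vacant=1−0.73=0.27 OR ¬cold=1−0.10=0.90) = 1.00; AND[max(0, a+b−1)] with hot=0.56 → w = 0.56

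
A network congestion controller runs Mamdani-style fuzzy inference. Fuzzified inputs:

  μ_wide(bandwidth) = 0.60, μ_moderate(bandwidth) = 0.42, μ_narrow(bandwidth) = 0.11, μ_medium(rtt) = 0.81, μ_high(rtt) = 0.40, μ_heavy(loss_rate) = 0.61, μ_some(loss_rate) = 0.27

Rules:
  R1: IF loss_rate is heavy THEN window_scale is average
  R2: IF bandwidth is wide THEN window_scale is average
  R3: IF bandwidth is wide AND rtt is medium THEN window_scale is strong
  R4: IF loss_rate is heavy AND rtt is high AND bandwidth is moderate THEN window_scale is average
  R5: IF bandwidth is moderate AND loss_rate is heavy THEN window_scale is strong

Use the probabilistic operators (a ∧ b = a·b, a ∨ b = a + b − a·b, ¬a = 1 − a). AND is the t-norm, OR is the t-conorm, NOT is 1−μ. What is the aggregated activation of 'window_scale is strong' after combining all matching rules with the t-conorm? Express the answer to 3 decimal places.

R1: heavy=0.61 → w = 0.6100
R2: wide=0.60 → w = 0.6000
R3: wide=0.60, medium=0.81; AND[a·b] → w = 0.4860
R4: heavy=0.61, high=0.40, moderate=0.42; AND[a·b] → w = 0.1025
R5: moderate=0.42, heavy=0.61; AND[a·b] → w = 0.2562
Rules with consequent 'strong': {R3, R5} → strengths 0.4860, 0.2562
Aggregate via t-conorm [a + b − a·b]: 0.6177

0.618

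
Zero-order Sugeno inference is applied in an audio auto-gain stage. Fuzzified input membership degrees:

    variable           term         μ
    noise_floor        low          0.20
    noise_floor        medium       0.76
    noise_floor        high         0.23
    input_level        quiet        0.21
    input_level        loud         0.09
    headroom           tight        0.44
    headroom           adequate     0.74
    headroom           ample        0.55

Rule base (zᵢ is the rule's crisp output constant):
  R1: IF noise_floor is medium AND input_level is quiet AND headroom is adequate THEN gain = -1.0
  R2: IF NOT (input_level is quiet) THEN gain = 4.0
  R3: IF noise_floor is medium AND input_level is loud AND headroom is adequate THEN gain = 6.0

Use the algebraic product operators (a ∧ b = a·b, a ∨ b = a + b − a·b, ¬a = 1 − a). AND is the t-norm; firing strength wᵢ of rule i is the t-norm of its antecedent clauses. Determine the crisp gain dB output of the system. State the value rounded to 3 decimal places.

R1 (z=-1.0): medium=0.76, quiet=0.21, adequate=0.74; AND[a·b] → w = 0.1181
R2 (z=4.0): ¬quiet=1−0.21=0.79 → w = 0.7900
R3 (z=6.0): medium=0.76, loud=0.09, adequate=0.74; AND[a·b] → w = 0.0506
Weighted average = (0.1181·-1.0 + 0.7900·4.0 + 0.0506·6.0) / (0.1181 + 0.7900 + 0.0506)
  = 3.3456 / 0.9587 = 3.490

3.490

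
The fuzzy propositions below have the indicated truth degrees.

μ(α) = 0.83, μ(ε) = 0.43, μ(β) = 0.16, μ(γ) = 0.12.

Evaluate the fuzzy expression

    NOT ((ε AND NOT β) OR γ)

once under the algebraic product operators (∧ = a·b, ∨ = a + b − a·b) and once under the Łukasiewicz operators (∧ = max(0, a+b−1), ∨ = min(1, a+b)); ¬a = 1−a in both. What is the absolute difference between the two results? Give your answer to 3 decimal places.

0.048

Under algebraic product:
  NOT β = 1 − 0.1600 = 0.8400
  ε AND NOT β = a·b on (0.4300, 0.8400) = 0.3612
  (ε AND NOT β) OR γ = a + b − a·b on (0.3612, 0.1200) = 0.4379
  NOT ((ε AND NOT β) OR γ) = 1 − 0.4379 = 0.5621
  → value = 0.5621
Under Łukasiewicz:
  NOT β = 1 − 0.16 = 0.84
  ε AND NOT β = max(0, a+b−1) on (0.43, 0.84) = 0.27
  (ε AND NOT β) OR γ = min(1, a+b) on (0.27, 0.12) = 0.39
  NOT ((ε AND NOT β) OR γ) = 1 − 0.39 = 0.61
  → value = 0.6100
|0.5621 − 0.6100| = 0.048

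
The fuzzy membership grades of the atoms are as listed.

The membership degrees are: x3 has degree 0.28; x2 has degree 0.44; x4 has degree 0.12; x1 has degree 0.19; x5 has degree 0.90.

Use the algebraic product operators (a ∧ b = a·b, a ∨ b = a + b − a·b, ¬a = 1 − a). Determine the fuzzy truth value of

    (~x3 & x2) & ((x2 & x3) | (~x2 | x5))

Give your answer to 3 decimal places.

0.305

~x3 = 1 − 0.2800 = 0.7200
~x3 & x2 = a·b on (0.7200, 0.4400) = 0.3168
x2 & x3 = a·b on (0.4400, 0.2800) = 0.1232
~x2 = 1 − 0.4400 = 0.5600
~x2 | x5 = a + b − a·b on (0.5600, 0.9000) = 0.9560
(x2 & x3) | (~x2 | x5) = a + b − a·b on (0.1232, 0.9560) = 0.9614
(~x3 & x2) & ((x2 & x3) | (~x2 | x5)) = a·b on (0.3168, 0.9614) = 0.3046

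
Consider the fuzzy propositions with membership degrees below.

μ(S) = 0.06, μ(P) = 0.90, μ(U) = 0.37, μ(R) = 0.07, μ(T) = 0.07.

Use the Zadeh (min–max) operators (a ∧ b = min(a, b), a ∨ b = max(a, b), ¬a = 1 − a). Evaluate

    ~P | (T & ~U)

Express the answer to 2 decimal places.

~P = 1 − 0.90 = 0.10
~U = 1 − 0.37 = 0.63
T & ~U = min(a, b) on (0.07, 0.63) = 0.07
~P | (T & ~U) = max(a, b) on (0.10, 0.07) = 0.10

0.10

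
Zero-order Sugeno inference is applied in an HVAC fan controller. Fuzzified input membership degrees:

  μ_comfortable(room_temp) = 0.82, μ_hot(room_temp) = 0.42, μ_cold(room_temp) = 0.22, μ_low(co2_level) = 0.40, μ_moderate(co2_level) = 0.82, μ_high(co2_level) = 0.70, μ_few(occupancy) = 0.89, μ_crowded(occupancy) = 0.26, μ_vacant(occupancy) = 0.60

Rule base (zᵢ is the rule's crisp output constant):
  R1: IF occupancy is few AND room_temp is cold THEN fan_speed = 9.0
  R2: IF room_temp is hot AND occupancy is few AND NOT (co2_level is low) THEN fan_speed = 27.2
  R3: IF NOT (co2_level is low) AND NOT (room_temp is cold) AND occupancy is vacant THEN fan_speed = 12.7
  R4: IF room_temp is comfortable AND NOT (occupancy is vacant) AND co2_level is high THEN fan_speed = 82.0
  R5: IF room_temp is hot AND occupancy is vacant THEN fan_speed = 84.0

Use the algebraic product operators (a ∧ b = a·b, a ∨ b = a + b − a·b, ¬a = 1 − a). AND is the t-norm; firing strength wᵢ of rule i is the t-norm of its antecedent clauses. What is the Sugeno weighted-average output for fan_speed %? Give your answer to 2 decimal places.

R1 (z=9.0): few=0.89, cold=0.22; AND[a·b] → w = 0.1958
R2 (z=27.2): hot=0.42, few=0.89, ¬low=1−0.40=0.60; AND[a·b] → w = 0.2243
R3 (z=12.7): ¬low=1−0.40=0.60, ¬cold=1−0.22=0.78, vacant=0.60; AND[a·b] → w = 0.2808
R4 (z=82.0): comfortable=0.82, ¬vacant=1−0.60=0.40, high=0.70; AND[a·b] → w = 0.2296
R5 (z=84.0): hot=0.42, vacant=0.60; AND[a·b] → w = 0.2520
Weighted average = (0.1958·9.0 + 0.2243·27.2 + 0.2808·12.7 + 0.2296·82.0 + 0.2520·84.0) / (0.1958 + 0.2243 + 0.2808 + 0.2296 + 0.2520)
  = 51.4240 / 1.1825 = 43.49

43.49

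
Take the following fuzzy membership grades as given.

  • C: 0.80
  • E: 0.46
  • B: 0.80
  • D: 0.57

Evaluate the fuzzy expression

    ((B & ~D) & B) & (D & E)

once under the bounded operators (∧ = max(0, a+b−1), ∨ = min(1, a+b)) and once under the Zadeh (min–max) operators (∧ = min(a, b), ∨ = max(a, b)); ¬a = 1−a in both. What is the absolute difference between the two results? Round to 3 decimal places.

0.430

Under bounded:
  ~D = 1 − 0.57 = 0.43
  B & ~D = max(0, a+b−1) on (0.80, 0.43) = 0.23
  (B & ~D) & B = max(0, a+b−1) on (0.23, 0.80) = 0.03
  D & E = max(0, a+b−1) on (0.57, 0.46) = 0.03
  ((B & ~D) & B) & (D & E) = max(0, a+b−1) on (0.03, 0.03) = 0.00
  → value = 0.0000
Under Zadeh (min–max):
  ~D = 1 − 0.57 = 0.43
  B & ~D = min(a, b) on (0.80, 0.43) = 0.43
  (B & ~D) & B = min(a, b) on (0.43, 0.80) = 0.43
  D & E = min(a, b) on (0.57, 0.46) = 0.46
  ((B & ~D) & B) & (D & E) = min(a, b) on (0.43, 0.46) = 0.43
  → value = 0.4300
|0.0000 − 0.4300| = 0.430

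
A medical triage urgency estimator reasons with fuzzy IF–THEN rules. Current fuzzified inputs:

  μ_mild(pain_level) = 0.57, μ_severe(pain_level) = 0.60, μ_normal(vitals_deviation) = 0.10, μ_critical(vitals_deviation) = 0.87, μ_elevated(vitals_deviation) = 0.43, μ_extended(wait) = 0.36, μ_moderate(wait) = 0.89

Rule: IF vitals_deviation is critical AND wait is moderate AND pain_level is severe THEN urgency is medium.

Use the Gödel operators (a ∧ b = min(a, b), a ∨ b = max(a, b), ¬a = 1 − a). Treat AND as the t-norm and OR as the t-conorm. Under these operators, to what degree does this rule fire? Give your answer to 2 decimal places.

0.60

firing strength: critical=0.87, moderate=0.89, severe=0.60; AND[min(a, b)] → w = 0.60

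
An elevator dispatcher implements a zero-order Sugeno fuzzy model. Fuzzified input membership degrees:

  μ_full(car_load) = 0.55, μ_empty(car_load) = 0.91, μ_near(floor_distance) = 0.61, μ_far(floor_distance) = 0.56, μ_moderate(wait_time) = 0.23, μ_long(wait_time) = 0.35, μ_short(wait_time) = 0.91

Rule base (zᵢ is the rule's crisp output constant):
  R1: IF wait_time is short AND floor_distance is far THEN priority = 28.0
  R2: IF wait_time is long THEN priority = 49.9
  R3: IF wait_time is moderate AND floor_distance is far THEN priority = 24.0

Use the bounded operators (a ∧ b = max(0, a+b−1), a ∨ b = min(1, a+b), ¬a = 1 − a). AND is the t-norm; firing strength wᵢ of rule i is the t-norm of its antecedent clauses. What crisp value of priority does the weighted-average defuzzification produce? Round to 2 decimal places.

37.35

R1 (z=28.0): short=0.91, far=0.56; AND[max(0, a+b−1)] → w = 0.47
R2 (z=49.9): long=0.35 → w = 0.35
R3 (z=24.0): moderate=0.23, far=0.56; AND[max(0, a+b−1)] → w = 0.00
Weighted average = (0.47·28.0 + 0.35·49.9 + 0.00·24.0) / (0.47 + 0.35 + 0.00)
  = 30.6250 / 0.8200 = 37.35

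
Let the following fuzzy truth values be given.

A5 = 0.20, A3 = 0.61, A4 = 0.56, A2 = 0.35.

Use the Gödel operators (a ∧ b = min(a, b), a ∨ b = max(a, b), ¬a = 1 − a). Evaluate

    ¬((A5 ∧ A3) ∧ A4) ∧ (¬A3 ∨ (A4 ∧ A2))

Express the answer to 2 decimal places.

0.39

A5 ∧ A3 = min(a, b) on (0.20, 0.61) = 0.20
(A5 ∧ A3) ∧ A4 = min(a, b) on (0.20, 0.56) = 0.20
¬((A5 ∧ A3) ∧ A4) = 1 − 0.20 = 0.80
¬A3 = 1 − 0.61 = 0.39
A4 ∧ A2 = min(a, b) on (0.56, 0.35) = 0.35
¬A3 ∨ (A4 ∧ A2) = max(a, b) on (0.39, 0.35) = 0.39
¬((A5 ∧ A3) ∧ A4) ∧ (¬A3 ∨ (A4 ∧ A2)) = min(a, b) on (0.80, 0.39) = 0.39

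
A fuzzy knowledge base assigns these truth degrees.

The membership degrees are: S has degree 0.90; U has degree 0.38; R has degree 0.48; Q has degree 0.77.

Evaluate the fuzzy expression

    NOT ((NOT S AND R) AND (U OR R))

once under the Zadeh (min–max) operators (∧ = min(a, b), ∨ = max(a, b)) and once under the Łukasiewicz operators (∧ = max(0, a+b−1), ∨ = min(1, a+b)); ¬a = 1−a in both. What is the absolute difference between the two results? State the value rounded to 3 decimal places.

0.100

Under Zadeh (min–max):
  NOT S = 1 − 0.90 = 0.10
  NOT S AND R = min(a, b) on (0.10, 0.48) = 0.10
  U OR R = max(a, b) on (0.38, 0.48) = 0.48
  (NOT S AND R) AND (U OR R) = min(a, b) on (0.10, 0.48) = 0.10
  NOT ((NOT S AND R) AND (U OR R)) = 1 − 0.10 = 0.90
  → value = 0.9000
Under Łukasiewicz:
  NOT S = 1 − 0.90 = 0.10
  NOT S AND R = max(0, a+b−1) on (0.10, 0.48) = 0.00
  U OR R = min(1, a+b) on (0.38, 0.48) = 0.86
  (NOT S AND R) AND (U OR R) = max(0, a+b−1) on (0.00, 0.86) = 0.00
  NOT ((NOT S AND R) AND (U OR R)) = 1 − 0.00 = 1.00
  → value = 1.0000
|0.9000 − 1.0000| = 0.100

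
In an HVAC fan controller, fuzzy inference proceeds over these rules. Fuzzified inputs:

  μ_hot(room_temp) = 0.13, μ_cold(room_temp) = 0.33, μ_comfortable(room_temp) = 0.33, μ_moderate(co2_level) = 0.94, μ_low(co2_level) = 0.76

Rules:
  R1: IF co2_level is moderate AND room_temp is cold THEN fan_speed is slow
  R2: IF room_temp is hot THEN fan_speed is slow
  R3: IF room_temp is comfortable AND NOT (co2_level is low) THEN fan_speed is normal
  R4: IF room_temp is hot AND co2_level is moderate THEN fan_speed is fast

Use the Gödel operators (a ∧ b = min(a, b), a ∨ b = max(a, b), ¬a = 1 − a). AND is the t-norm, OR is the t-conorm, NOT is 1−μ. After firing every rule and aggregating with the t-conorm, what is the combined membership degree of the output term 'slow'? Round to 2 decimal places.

0.33

R1: moderate=0.94, cold=0.33; AND[min(a, b)] → w = 0.33
R2: hot=0.13 → w = 0.13
R3: comfortable=0.33, ¬low=1−0.76=0.24; AND[min(a, b)] → w = 0.24
R4: hot=0.13, moderate=0.94; AND[min(a, b)] → w = 0.13
Rules with consequent 'slow': {R1, R2} → strengths 0.33, 0.13
Aggregate via t-conorm [max(a, b)]: 0.33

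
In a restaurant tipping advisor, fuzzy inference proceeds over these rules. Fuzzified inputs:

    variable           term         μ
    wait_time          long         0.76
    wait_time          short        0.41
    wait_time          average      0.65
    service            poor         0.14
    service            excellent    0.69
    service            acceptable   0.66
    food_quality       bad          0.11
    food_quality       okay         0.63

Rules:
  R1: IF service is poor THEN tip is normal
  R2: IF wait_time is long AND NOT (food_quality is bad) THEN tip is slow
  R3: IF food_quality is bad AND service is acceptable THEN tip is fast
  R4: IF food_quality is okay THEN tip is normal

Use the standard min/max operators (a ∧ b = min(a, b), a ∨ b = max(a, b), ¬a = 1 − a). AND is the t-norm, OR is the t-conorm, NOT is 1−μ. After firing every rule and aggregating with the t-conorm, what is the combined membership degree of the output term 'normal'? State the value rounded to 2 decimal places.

R1: poor=0.14 → w = 0.14
R2: long=0.76, ¬bad=1−0.11=0.89; AND[min(a, b)] → w = 0.76
R3: bad=0.11, acceptable=0.66; AND[min(a, b)] → w = 0.11
R4: okay=0.63 → w = 0.63
Rules with consequent 'normal': {R1, R4} → strengths 0.14, 0.63
Aggregate via t-conorm [max(a, b)]: 0.63

0.63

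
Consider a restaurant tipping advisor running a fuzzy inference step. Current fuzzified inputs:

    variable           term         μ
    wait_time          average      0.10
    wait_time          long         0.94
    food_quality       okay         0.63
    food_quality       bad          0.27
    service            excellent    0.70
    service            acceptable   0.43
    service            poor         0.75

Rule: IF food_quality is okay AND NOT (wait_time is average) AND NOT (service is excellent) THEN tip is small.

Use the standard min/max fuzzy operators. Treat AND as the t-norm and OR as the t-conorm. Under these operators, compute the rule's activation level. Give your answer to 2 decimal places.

firing strength: okay=0.63, ¬average=1−0.10=0.90, ¬excellent=1−0.70=0.30; AND[min(a, b)] → w = 0.30

0.30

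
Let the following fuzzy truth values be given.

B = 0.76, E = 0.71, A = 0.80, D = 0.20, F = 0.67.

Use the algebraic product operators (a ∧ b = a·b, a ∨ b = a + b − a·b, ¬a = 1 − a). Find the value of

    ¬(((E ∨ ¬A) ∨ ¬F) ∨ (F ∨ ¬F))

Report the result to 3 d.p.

0.034

¬A = 1 − 0.8000 = 0.2000
E ∨ ¬A = a + b − a·b on (0.7100, 0.2000) = 0.7680
¬F = 1 − 0.6700 = 0.3300
(E ∨ ¬A) ∨ ¬F = a + b − a·b on (0.7680, 0.3300) = 0.8446
¬F = 1 − 0.6700 = 0.3300
F ∨ ¬F = a + b − a·b on (0.6700, 0.3300) = 0.7789
((E ∨ ¬A) ∨ ¬F) ∨ (F ∨ ¬F) = a + b − a·b on (0.8446, 0.7789) = 0.9656
¬(((E ∨ ¬A) ∨ ¬F) ∨ (F ∨ ¬F)) = 1 − 0.9656 = 0.0344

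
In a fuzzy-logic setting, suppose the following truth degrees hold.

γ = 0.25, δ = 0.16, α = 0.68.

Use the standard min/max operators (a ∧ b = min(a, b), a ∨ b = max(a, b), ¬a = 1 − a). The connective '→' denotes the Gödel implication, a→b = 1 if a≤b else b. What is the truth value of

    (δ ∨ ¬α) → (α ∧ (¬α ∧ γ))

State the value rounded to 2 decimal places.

0.25

¬α = 1 − 0.68 = 0.32
δ ∨ ¬α = max(a, b) on (0.16, 0.32) = 0.32
¬α = 1 − 0.68 = 0.32
¬α ∧ γ = min(a, b) on (0.32, 0.25) = 0.25
α ∧ (¬α ∧ γ) = min(a, b) on (0.68, 0.25) = 0.25
(δ ∨ ¬α) → (α ∧ (¬α ∧ γ))  [Gödel: 1 if a≤b else b] with a=0.32, b=0.25 → 0.25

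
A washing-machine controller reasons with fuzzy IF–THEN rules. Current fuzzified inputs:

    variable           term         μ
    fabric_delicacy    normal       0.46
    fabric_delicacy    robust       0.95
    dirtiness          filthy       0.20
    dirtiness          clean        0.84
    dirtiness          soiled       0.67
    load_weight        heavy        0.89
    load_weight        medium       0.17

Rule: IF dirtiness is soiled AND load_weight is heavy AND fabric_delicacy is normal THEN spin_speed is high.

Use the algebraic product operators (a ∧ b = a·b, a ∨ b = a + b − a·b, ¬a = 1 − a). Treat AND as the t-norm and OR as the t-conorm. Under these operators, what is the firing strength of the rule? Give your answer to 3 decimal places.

0.274

firing strength: soiled=0.67, heavy=0.89, normal=0.46; AND[a·b] → w = 0.2743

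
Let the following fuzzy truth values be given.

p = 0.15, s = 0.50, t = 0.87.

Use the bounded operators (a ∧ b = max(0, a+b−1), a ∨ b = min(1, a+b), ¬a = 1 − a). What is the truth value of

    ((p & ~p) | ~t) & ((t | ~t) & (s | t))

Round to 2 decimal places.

~p = 1 − 0.15 = 0.85
p & ~p = max(0, a+b−1) on (0.15, 0.85) = 0.00
~t = 1 − 0.87 = 0.13
(p & ~p) | ~t = min(1, a+b) on (0.00, 0.13) = 0.13
~t = 1 − 0.87 = 0.13
t | ~t = min(1, a+b) on (0.87, 0.13) = 1.00
s | t = min(1, a+b) on (0.50, 0.87) = 1.00
(t | ~t) & (s | t) = max(0, a+b−1) on (1.00, 1.00) = 1.00
((p & ~p) | ~t) & ((t | ~t) & (s | t)) = max(0, a+b−1) on (0.13, 1.00) = 0.13

0.13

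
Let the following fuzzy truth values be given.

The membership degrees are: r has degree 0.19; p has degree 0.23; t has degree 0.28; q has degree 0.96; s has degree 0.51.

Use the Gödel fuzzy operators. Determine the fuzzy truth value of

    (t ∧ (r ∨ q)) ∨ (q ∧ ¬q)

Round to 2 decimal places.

r ∨ q = max(a, b) on (0.19, 0.96) = 0.96
t ∧ (r ∨ q) = min(a, b) on (0.28, 0.96) = 0.28
¬q = 1 − 0.96 = 0.04
q ∧ ¬q = min(a, b) on (0.96, 0.04) = 0.04
(t ∧ (r ∨ q)) ∨ (q ∧ ¬q) = max(a, b) on (0.28, 0.04) = 0.28

0.28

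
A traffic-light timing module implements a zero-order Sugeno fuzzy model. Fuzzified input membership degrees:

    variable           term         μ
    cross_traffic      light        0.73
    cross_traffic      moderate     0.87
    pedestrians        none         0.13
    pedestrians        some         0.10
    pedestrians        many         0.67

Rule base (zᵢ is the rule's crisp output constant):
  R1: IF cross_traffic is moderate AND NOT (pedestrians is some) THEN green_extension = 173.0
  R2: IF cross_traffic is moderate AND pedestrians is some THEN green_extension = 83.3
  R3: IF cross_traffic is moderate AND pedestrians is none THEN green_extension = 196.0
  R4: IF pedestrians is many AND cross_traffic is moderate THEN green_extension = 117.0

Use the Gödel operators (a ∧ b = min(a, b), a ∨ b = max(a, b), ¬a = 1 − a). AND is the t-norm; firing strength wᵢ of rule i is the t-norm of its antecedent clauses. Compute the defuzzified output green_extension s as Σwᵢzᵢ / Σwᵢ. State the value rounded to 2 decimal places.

R1 (z=173.0): moderate=0.87, ¬some=1−0.10=0.90; AND[min(a, b)] → w = 0.87
R2 (z=83.3): moderate=0.87, some=0.10; AND[min(a, b)] → w = 0.10
R3 (z=196.0): moderate=0.87, none=0.13; AND[min(a, b)] → w = 0.13
R4 (z=117.0): many=0.67, moderate=0.87; AND[min(a, b)] → w = 0.67
Weighted average = (0.87·173.0 + 0.10·83.3 + 0.13·196.0 + 0.67·117.0) / (0.87 + 0.10 + 0.13 + 0.67)
  = 262.7100 / 1.7700 = 148.42

148.42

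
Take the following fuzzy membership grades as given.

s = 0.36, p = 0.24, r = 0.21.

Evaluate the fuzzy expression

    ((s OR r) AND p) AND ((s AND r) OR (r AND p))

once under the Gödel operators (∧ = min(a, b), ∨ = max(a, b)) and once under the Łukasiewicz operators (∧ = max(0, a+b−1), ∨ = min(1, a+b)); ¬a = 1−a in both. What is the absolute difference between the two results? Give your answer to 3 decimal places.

Under Gödel:
  s OR r = max(a, b) on (0.36, 0.21) = 0.36
  (s OR r) AND p = min(a, b) on (0.36, 0.24) = 0.24
  s AND r = min(a, b) on (0.36, 0.21) = 0.21
  r AND p = min(a, b) on (0.21, 0.24) = 0.21
  (s AND r) OR (r AND p) = max(a, b) on (0.21, 0.21) = 0.21
  ((s OR r) AND p) AND ((s AND r) OR (r AND p)) = min(a, b) on (0.24, 0.21) = 0.21
  → value = 0.2100
Under Łukasiewicz:
  s OR r = min(1, a+b) on (0.36, 0.21) = 0.57
  (s OR r) AND p = max(0, a+b−1) on (0.57, 0.24) = 0.00
  s AND r = max(0, a+b−1) on (0.36, 0.21) = 0.00
  r AND p = max(0, a+b−1) on (0.21, 0.24) = 0.00
  (s AND r) OR (r AND p) = min(1, a+b) on (0.00, 0.00) = 0.00
  ((s OR r) AND p) AND ((s AND r) OR (r AND p)) = max(0, a+b−1) on (0.00, 0.00) = 0.00
  → value = 0.0000
|0.2100 − 0.0000| = 0.210

0.210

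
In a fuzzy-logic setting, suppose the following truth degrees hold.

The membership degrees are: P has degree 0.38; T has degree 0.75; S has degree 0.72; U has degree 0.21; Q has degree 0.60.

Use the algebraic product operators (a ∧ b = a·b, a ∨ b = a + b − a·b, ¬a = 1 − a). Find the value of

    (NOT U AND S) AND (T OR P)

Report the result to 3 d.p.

0.481

NOT U = 1 − 0.2100 = 0.7900
NOT U AND S = a·b on (0.7900, 0.7200) = 0.5688
T OR P = a + b − a·b on (0.7500, 0.3800) = 0.8450
(NOT U AND S) AND (T OR P) = a·b on (0.5688, 0.8450) = 0.4806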